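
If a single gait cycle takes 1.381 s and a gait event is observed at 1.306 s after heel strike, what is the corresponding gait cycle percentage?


pct = (event_time / cycle_time) * 100
pct = (1.306 / 1.381) * 100
ratio = 0.9457
pct = 94.5692


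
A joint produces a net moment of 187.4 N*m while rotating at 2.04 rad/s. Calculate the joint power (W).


P = M * omega
P = 187.4 * 2.04
P = 382.2960


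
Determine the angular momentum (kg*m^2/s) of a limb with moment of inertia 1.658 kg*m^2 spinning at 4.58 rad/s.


L = I * omega
L = 1.658 * 4.58
L = 7.5936


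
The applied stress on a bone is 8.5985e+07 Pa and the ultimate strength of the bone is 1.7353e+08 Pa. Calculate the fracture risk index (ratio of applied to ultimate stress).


FRI = applied / ultimate
FRI = 8.5985e+07 / 1.7353e+08
FRI = 0.4955


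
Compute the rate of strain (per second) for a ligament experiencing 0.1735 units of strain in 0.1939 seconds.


strain_rate = delta_strain / delta_t
strain_rate = 0.1735 / 0.1939
strain_rate = 0.8948


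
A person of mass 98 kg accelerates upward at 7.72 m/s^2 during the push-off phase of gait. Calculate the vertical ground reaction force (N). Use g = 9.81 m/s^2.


GRF = m * (g + a)
GRF = 98 * (9.81 + 7.72)
GRF = 98 * 17.5300
GRF = 1717.9400


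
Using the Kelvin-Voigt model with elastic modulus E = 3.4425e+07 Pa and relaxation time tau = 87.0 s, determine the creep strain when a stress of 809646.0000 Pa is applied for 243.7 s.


epsilon(t) = (sigma/E) * (1 - exp(-t/tau))
sigma/E = 809646.0000 / 3.4425e+07 = 0.0235
exp(-t/tau) = exp(-243.7 / 87.0) = 0.0607
epsilon = 0.0235 * (1 - 0.0607)
epsilon = 0.0221


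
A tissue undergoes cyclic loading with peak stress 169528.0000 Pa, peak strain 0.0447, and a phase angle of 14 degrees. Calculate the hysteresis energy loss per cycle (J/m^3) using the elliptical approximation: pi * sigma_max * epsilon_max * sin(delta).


E_loss = pi * sigma_max * epsilon_max * sin(delta)
delta = 14 deg = 0.2443 rad
sin(delta) = 0.2419
E_loss = pi * 169528.0000 * 0.0447 * 0.2419
E_loss = 5759.3572


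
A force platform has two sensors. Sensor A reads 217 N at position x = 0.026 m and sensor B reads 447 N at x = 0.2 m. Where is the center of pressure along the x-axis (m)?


COP_x = (F1*x1 + F2*x2) / (F1 + F2)
COP_x = (217*0.026 + 447*0.2) / (217 + 447)
Numerator = 95.0420
Denominator = 664
COP_x = 0.1431


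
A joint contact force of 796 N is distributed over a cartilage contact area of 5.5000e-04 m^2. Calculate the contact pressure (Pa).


P = F / A
P = 796 / 5.5000e-04
P = 1.4473e+06


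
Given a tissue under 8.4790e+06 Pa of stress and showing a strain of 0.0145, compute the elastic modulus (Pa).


E = stress / strain
E = 8.4790e+06 / 0.0145
E = 5.8476e+08


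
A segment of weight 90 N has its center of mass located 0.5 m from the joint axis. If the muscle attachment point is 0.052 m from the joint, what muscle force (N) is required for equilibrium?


F_muscle = W * d_load / d_muscle
F_muscle = 90 * 0.5 / 0.052
Numerator = 45.0000
F_muscle = 865.3846


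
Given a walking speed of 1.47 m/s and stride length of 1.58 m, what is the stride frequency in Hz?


f = v / stride_length
f = 1.47 / 1.58
f = 0.9304


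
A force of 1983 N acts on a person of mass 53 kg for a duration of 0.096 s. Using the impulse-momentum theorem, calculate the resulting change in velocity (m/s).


J = F * dt = 1983 * 0.096 = 190.3680 N*s
delta_v = J / m
delta_v = 190.3680 / 53
delta_v = 3.5918


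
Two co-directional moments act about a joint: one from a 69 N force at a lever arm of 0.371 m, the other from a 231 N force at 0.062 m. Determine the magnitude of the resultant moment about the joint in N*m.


M = F1 * d1 + F2 * d2
M = 69 * 0.371 + 231 * 0.062
M = 25.5990 + 14.3220
M = 39.9210


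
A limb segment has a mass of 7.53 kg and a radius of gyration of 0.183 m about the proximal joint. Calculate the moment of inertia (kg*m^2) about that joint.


I = m * k^2
I = 7.53 * 0.183^2
k^2 = 0.0335
I = 0.2522


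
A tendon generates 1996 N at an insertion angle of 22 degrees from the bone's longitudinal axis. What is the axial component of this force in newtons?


F_eff = F_tendon * cos(theta)
theta = 22 deg = 0.3840 rad
cos(theta) = 0.9272
F_eff = 1996 * 0.9272
F_eff = 1850.6590


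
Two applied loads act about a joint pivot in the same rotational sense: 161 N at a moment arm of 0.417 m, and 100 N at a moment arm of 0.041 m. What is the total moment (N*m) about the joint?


M = F1 * d1 + F2 * d2
M = 161 * 0.417 + 100 * 0.041
M = 67.1370 + 4.1000
M = 71.2370


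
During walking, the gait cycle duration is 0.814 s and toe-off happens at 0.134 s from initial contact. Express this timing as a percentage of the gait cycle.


pct = (event_time / cycle_time) * 100
pct = (0.134 / 0.814) * 100
ratio = 0.1646
pct = 16.4619


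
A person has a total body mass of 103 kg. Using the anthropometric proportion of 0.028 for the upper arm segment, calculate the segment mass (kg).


m_segment = body_mass * fraction
m_segment = 103 * 0.028
m_segment = 2.8840


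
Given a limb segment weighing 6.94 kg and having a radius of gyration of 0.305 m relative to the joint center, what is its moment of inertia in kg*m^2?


I = m * k^2
I = 6.94 * 0.305^2
k^2 = 0.0930
I = 0.6456


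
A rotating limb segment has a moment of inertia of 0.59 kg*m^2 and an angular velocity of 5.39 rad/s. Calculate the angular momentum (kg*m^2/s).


L = I * omega
L = 0.59 * 5.39
L = 3.1801


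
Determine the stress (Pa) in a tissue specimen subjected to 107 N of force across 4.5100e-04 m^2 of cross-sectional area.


stress = F / A
stress = 107 / 4.5100e-04
stress = 237250.5543


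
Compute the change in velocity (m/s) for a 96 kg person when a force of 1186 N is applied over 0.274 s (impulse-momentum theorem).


J = F * dt = 1186 * 0.274 = 324.9640 N*s
delta_v = J / m
delta_v = 324.9640 / 96
delta_v = 3.3850


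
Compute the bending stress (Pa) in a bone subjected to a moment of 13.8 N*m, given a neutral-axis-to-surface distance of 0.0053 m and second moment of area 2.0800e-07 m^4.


sigma = M * c / I
sigma = 13.8 * 0.0053 / 2.0800e-07
M * c = 0.0731
sigma = 351634.6154


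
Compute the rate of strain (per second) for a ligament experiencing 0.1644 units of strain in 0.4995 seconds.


strain_rate = delta_strain / delta_t
strain_rate = 0.1644 / 0.4995
strain_rate = 0.3291


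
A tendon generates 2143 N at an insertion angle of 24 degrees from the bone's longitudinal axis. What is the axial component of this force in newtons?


F_eff = F_tendon * cos(theta)
theta = 24 deg = 0.4189 rad
cos(theta) = 0.9135
F_eff = 2143 * 0.9135
F_eff = 1957.7279


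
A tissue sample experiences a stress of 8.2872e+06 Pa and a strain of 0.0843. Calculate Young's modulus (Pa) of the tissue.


E = stress / strain
E = 8.2872e+06 / 0.0843
E = 9.8306e+07


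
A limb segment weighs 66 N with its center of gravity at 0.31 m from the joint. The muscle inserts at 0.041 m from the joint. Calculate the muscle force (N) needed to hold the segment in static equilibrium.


F_muscle = W * d_load / d_muscle
F_muscle = 66 * 0.31 / 0.041
Numerator = 20.4600
F_muscle = 499.0244


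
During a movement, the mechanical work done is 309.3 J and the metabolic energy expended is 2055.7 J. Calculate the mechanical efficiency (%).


eta = (W_mech / E_meta) * 100
eta = (309.3 / 2055.7) * 100
ratio = 0.1505
eta = 15.0460


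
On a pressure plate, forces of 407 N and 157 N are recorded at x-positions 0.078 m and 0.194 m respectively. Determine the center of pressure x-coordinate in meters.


COP_x = (F1*x1 + F2*x2) / (F1 + F2)
COP_x = (407*0.078 + 157*0.194) / (407 + 157)
Numerator = 62.2040
Denominator = 564
COP_x = 0.1103


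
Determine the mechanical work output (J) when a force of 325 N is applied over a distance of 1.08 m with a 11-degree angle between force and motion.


W = F * d * cos(theta)
theta = 11 deg = 0.1920 rad
cos(theta) = 0.9816
W = 325 * 1.08 * 0.9816
W = 344.5511


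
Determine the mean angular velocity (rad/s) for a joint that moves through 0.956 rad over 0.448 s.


omega = delta_theta / delta_t
omega = 0.956 / 0.448
omega = 2.1339


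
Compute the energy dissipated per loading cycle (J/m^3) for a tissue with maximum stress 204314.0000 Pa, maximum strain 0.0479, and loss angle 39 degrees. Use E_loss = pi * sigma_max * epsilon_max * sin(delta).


E_loss = pi * sigma_max * epsilon_max * sin(delta)
delta = 39 deg = 0.6807 rad
sin(delta) = 0.6293
E_loss = pi * 204314.0000 * 0.0479 * 0.6293
E_loss = 19348.8571


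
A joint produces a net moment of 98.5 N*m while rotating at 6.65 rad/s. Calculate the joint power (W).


P = M * omega
P = 98.5 * 6.65
P = 655.0250


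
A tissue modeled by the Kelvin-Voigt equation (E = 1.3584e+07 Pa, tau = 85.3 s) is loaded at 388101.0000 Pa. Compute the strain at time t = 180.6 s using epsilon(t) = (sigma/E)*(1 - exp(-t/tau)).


epsilon(t) = (sigma/E) * (1 - exp(-t/tau))
sigma/E = 388101.0000 / 1.3584e+07 = 0.0286
exp(-t/tau) = exp(-180.6 / 85.3) = 0.1204
epsilon = 0.0286 * (1 - 0.1204)
epsilon = 0.0251


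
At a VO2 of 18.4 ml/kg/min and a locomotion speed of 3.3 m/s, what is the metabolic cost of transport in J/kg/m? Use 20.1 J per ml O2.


Power per kg = VO2 * 20.1 / 60
Power per kg = 18.4 * 20.1 / 60 = 6.1640 W/kg
Cost = power_per_kg / speed
Cost = 6.1640 / 3.3
Cost = 1.8679


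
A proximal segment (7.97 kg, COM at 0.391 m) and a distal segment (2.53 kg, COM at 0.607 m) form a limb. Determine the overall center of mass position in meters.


COM = (m1*x1 + m2*x2) / (m1 + m2)
COM = (7.97*0.391 + 2.53*0.607) / (7.97 + 2.53)
Numerator = 4.6520
Denominator = 10.5000
COM = 0.4430


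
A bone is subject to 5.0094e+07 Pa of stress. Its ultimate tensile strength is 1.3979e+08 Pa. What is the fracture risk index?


FRI = applied / ultimate
FRI = 5.0094e+07 / 1.3979e+08
FRI = 0.3584


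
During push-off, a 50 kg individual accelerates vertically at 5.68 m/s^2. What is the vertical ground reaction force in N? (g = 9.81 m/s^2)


GRF = m * (g + a)
GRF = 50 * (9.81 + 5.68)
GRF = 50 * 15.4900
GRF = 774.5000


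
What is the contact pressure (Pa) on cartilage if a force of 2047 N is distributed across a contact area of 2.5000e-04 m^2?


P = F / A
P = 2047 / 2.5000e-04
P = 8.1880e+06


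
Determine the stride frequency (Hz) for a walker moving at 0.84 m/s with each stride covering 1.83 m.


f = v / stride_length
f = 0.84 / 1.83
f = 0.4590


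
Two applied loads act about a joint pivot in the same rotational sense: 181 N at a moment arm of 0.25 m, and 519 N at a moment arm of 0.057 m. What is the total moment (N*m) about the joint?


M = F1 * d1 + F2 * d2
M = 181 * 0.25 + 519 * 0.057
M = 45.2500 + 29.5830
M = 74.8330


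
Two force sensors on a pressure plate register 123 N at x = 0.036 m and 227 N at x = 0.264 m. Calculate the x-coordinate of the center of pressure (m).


COP_x = (F1*x1 + F2*x2) / (F1 + F2)
COP_x = (123*0.036 + 227*0.264) / (123 + 227)
Numerator = 64.3560
Denominator = 350
COP_x = 0.1839


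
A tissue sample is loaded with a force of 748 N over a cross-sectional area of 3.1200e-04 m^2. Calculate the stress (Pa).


stress = F / A
stress = 748 / 3.1200e-04
stress = 2.3974e+06


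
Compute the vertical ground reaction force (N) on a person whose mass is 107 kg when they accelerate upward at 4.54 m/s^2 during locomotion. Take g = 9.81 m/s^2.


GRF = m * (g + a)
GRF = 107 * (9.81 + 4.54)
GRF = 107 * 14.3500
GRF = 1535.4500


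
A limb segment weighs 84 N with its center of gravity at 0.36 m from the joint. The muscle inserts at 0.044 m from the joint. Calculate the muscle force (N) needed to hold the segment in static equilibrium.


F_muscle = W * d_load / d_muscle
F_muscle = 84 * 0.36 / 0.044
Numerator = 30.2400
F_muscle = 687.2727


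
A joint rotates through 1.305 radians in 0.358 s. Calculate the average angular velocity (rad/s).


omega = delta_theta / delta_t
omega = 1.305 / 0.358
omega = 3.6453


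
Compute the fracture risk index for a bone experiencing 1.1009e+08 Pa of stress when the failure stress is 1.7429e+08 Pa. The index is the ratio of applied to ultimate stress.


FRI = applied / ultimate
FRI = 1.1009e+08 / 1.7429e+08
FRI = 0.6316


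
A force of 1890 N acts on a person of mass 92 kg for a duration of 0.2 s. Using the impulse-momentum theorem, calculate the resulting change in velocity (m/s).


J = F * dt = 1890 * 0.2 = 378.0000 N*s
delta_v = J / m
delta_v = 378.0000 / 92
delta_v = 4.1087


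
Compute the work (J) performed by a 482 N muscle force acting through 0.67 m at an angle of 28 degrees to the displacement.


W = F * d * cos(theta)
theta = 28 deg = 0.4887 rad
cos(theta) = 0.8829
W = 482 * 0.67 * 0.8829
W = 285.1391


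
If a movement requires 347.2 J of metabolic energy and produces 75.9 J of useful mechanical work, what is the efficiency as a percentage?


eta = (W_mech / E_meta) * 100
eta = (75.9 / 347.2) * 100
ratio = 0.2186
eta = 21.8606


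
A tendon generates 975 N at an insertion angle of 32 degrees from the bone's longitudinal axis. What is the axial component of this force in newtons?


F_eff = F_tendon * cos(theta)
theta = 32 deg = 0.5585 rad
cos(theta) = 0.8480
F_eff = 975 * 0.8480
F_eff = 826.8469


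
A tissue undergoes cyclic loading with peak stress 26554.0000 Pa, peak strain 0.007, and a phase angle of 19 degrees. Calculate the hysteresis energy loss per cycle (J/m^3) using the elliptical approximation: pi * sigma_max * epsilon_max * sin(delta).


E_loss = pi * sigma_max * epsilon_max * sin(delta)
delta = 19 deg = 0.3316 rad
sin(delta) = 0.3256
E_loss = pi * 26554.0000 * 0.007 * 0.3256
E_loss = 190.1165


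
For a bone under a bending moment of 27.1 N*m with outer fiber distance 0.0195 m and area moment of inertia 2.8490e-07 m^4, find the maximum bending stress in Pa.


sigma = M * c / I
sigma = 27.1 * 0.0195 / 2.8490e-07
M * c = 0.5284
sigma = 1.8549e+06


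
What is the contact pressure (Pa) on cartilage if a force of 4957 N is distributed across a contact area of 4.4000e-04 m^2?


P = F / A
P = 4957 / 4.4000e-04
P = 1.1266e+07


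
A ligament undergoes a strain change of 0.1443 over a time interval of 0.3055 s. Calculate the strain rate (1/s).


strain_rate = delta_strain / delta_t
strain_rate = 0.1443 / 0.3055
strain_rate = 0.4723


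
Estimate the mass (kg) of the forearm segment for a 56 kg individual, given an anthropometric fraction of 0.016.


m_segment = body_mass * fraction
m_segment = 56 * 0.016
m_segment = 0.8960


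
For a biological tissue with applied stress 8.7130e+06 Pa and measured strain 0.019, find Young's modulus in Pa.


E = stress / strain
E = 8.7130e+06 / 0.019
E = 4.5858e+08


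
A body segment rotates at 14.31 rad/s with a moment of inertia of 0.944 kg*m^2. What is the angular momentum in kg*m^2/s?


L = I * omega
L = 0.944 * 14.31
L = 13.5086


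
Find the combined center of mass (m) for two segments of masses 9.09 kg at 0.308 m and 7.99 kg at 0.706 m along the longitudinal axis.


COM = (m1*x1 + m2*x2) / (m1 + m2)
COM = (9.09*0.308 + 7.99*0.706) / (9.09 + 7.99)
Numerator = 8.4407
Denominator = 17.0800
COM = 0.4942


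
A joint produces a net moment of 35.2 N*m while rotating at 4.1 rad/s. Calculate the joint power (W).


P = M * omega
P = 35.2 * 4.1
P = 144.3200


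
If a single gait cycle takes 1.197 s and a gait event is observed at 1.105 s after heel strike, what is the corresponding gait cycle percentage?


pct = (event_time / cycle_time) * 100
pct = (1.105 / 1.197) * 100
ratio = 0.9231
pct = 92.3141


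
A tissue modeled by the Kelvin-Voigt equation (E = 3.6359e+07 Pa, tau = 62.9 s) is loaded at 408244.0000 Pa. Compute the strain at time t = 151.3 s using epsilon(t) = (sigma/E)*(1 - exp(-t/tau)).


epsilon(t) = (sigma/E) * (1 - exp(-t/tau))
sigma/E = 408244.0000 / 3.6359e+07 = 0.0112
exp(-t/tau) = exp(-151.3 / 62.9) = 0.0902
epsilon = 0.0112 * (1 - 0.0902)
epsilon = 0.0102


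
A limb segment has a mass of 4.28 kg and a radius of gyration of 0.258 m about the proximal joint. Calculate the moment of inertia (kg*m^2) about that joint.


I = m * k^2
I = 4.28 * 0.258^2
k^2 = 0.0666
I = 0.2849


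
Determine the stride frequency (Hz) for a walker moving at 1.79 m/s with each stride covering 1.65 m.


f = v / stride_length
f = 1.79 / 1.65
f = 1.0848


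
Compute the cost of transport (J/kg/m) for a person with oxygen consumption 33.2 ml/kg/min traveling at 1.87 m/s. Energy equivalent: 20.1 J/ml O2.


Power per kg = VO2 * 20.1 / 60
Power per kg = 33.2 * 20.1 / 60 = 11.1220 W/kg
Cost = power_per_kg / speed
Cost = 11.1220 / 1.87
Cost = 5.9476


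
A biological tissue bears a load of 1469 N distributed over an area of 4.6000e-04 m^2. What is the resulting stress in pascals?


stress = F / A
stress = 1469 / 4.6000e-04
stress = 3.1935e+06


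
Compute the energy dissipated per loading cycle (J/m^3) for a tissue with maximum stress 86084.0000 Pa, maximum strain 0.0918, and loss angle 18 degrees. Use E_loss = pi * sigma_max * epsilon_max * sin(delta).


E_loss = pi * sigma_max * epsilon_max * sin(delta)
delta = 18 deg = 0.3142 rad
sin(delta) = 0.3090
E_loss = pi * 86084.0000 * 0.0918 * 0.3090
E_loss = 7671.8015


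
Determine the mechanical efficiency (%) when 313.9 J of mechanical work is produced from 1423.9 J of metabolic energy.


eta = (W_mech / E_meta) * 100
eta = (313.9 / 1423.9) * 100
ratio = 0.2205
eta = 22.0451


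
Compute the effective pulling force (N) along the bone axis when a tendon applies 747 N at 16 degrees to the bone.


F_eff = F_tendon * cos(theta)
theta = 16 deg = 0.2793 rad
cos(theta) = 0.9613
F_eff = 747 * 0.9613
F_eff = 718.0625


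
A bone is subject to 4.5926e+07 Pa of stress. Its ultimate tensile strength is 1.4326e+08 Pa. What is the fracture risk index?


FRI = applied / ultimate
FRI = 4.5926e+07 / 1.4326e+08
FRI = 0.3206


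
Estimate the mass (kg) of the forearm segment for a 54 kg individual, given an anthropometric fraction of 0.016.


m_segment = body_mass * fraction
m_segment = 54 * 0.016
m_segment = 0.8640


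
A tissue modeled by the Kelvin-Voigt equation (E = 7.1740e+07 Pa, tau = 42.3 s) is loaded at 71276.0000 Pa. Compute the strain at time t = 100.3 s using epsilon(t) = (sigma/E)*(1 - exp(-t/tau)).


epsilon(t) = (sigma/E) * (1 - exp(-t/tau))
sigma/E = 71276.0000 / 7.1740e+07 = 9.9353e-04
exp(-t/tau) = exp(-100.3 / 42.3) = 0.0934
epsilon = 9.9353e-04 * (1 - 0.0934)
epsilon = 9.0076e-04


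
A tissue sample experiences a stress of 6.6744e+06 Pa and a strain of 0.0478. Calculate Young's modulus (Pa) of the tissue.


E = stress / strain
E = 6.6744e+06 / 0.0478
E = 1.3963e+08


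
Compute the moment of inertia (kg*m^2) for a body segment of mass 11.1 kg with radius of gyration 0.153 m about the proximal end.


I = m * k^2
I = 11.1 * 0.153^2
k^2 = 0.0234
I = 0.2598


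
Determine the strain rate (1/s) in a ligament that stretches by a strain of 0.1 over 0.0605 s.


strain_rate = delta_strain / delta_t
strain_rate = 0.1 / 0.0605
strain_rate = 1.6529


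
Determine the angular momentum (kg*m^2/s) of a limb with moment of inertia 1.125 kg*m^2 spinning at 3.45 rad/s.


L = I * omega
L = 1.125 * 3.45
L = 3.8813


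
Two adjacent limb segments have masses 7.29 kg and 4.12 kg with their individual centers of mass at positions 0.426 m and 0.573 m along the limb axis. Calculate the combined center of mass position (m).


COM = (m1*x1 + m2*x2) / (m1 + m2)
COM = (7.29*0.426 + 4.12*0.573) / (7.29 + 4.12)
Numerator = 5.4663
Denominator = 11.4100
COM = 0.4791


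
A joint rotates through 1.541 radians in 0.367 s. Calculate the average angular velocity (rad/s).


omega = delta_theta / delta_t
omega = 1.541 / 0.367
omega = 4.1989


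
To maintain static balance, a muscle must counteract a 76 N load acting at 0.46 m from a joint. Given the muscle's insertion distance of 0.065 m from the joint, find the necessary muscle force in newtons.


F_muscle = W * d_load / d_muscle
F_muscle = 76 * 0.46 / 0.065
Numerator = 34.9600
F_muscle = 537.8462


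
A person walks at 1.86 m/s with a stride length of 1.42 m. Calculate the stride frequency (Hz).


f = v / stride_length
f = 1.86 / 1.42
f = 1.3099


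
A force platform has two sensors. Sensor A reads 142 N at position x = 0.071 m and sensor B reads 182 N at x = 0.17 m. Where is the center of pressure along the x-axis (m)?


COP_x = (F1*x1 + F2*x2) / (F1 + F2)
COP_x = (142*0.071 + 182*0.17) / (142 + 182)
Numerator = 41.0220
Denominator = 324
COP_x = 0.1266


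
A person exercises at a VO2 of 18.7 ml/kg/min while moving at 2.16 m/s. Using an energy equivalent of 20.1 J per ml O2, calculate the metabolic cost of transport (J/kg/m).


Power per kg = VO2 * 20.1 / 60
Power per kg = 18.7 * 20.1 / 60 = 6.2645 W/kg
Cost = power_per_kg / speed
Cost = 6.2645 / 2.16
Cost = 2.9002


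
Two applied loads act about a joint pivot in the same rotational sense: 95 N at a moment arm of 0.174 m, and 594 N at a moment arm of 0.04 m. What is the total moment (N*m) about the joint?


M = F1 * d1 + F2 * d2
M = 95 * 0.174 + 594 * 0.04
M = 16.5300 + 23.7600
M = 40.2900


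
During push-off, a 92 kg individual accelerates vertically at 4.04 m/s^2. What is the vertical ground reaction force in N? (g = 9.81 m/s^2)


GRF = m * (g + a)
GRF = 92 * (9.81 + 4.04)
GRF = 92 * 13.8500
GRF = 1274.2000


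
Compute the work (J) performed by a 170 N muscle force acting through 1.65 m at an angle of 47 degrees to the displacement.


W = F * d * cos(theta)
theta = 47 deg = 0.8203 rad
cos(theta) = 0.6820
W = 170 * 1.65 * 0.6820
W = 191.3005


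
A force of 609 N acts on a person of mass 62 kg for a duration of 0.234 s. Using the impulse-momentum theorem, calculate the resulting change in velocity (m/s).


J = F * dt = 609 * 0.234 = 142.5060 N*s
delta_v = J / m
delta_v = 142.5060 / 62
delta_v = 2.2985


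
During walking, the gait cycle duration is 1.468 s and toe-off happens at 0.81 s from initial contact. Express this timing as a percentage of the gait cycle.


pct = (event_time / cycle_time) * 100
pct = (0.81 / 1.468) * 100
ratio = 0.5518
pct = 55.1771


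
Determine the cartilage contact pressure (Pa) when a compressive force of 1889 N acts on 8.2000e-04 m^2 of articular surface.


P = F / A
P = 1889 / 8.2000e-04
P = 2.3037e+06


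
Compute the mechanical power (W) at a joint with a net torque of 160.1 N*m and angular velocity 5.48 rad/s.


P = M * omega
P = 160.1 * 5.48
P = 877.3480


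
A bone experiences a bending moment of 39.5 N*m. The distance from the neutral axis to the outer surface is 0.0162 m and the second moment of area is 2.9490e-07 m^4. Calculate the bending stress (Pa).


sigma = M * c / I
sigma = 39.5 * 0.0162 / 2.9490e-07
M * c = 0.6399
sigma = 2.1699e+06


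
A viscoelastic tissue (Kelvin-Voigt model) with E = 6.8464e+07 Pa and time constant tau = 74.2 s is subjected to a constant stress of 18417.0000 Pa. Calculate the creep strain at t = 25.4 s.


epsilon(t) = (sigma/E) * (1 - exp(-t/tau))
sigma/E = 18417.0000 / 6.8464e+07 = 2.6900e-04
exp(-t/tau) = exp(-25.4 / 74.2) = 0.7101
epsilon = 2.6900e-04 * (1 - 0.7101)
epsilon = 7.7978e-05


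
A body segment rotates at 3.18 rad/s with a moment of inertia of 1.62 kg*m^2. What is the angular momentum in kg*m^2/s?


L = I * omega
L = 1.62 * 3.18
L = 5.1516


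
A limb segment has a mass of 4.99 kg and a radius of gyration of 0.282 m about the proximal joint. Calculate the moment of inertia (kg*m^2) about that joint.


I = m * k^2
I = 4.99 * 0.282^2
k^2 = 0.0795
I = 0.3968


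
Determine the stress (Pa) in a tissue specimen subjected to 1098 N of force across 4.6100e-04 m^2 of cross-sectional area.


stress = F / A
stress = 1098 / 4.6100e-04
stress = 2.3818e+06


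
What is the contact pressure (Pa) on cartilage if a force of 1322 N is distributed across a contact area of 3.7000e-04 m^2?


P = F / A
P = 1322 / 3.7000e-04
P = 3.5730e+06


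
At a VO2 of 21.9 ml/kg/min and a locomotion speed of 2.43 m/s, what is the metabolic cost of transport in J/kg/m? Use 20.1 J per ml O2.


Power per kg = VO2 * 20.1 / 60
Power per kg = 21.9 * 20.1 / 60 = 7.3365 W/kg
Cost = power_per_kg / speed
Cost = 7.3365 / 2.43
Cost = 3.0191


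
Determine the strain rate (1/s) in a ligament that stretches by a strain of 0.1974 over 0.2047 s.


strain_rate = delta_strain / delta_t
strain_rate = 0.1974 / 0.2047
strain_rate = 0.9643


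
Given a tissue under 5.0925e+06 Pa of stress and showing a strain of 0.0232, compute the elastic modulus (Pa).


E = stress / strain
E = 5.0925e+06 / 0.0232
E = 2.1950e+08


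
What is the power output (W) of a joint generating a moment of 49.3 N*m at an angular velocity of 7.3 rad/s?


P = M * omega
P = 49.3 * 7.3
P = 359.8900


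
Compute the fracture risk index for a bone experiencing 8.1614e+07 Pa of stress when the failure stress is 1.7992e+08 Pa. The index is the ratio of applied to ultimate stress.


FRI = applied / ultimate
FRI = 8.1614e+07 / 1.7992e+08
FRI = 0.4536


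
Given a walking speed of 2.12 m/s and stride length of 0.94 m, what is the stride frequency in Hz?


f = v / stride_length
f = 2.12 / 0.94
f = 2.2553


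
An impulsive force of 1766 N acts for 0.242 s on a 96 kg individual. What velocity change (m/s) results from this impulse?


J = F * dt = 1766 * 0.242 = 427.3720 N*s
delta_v = J / m
delta_v = 427.3720 / 96
delta_v = 4.4518


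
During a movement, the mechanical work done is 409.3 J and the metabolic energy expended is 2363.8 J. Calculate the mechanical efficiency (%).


eta = (W_mech / E_meta) * 100
eta = (409.3 / 2363.8) * 100
ratio = 0.1732
eta = 17.3153


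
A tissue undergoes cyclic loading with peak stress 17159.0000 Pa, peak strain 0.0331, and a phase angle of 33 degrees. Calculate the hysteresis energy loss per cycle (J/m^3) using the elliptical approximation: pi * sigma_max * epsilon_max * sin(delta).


E_loss = pi * sigma_max * epsilon_max * sin(delta)
delta = 33 deg = 0.5760 rad
sin(delta) = 0.5446
E_loss = pi * 17159.0000 * 0.0331 * 0.5446
E_loss = 971.8038


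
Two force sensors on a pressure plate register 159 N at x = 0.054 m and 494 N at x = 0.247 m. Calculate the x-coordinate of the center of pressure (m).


COP_x = (F1*x1 + F2*x2) / (F1 + F2)
COP_x = (159*0.054 + 494*0.247) / (159 + 494)
Numerator = 130.6040
Denominator = 653
COP_x = 0.2000


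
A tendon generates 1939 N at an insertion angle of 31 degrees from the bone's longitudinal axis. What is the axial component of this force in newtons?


F_eff = F_tendon * cos(theta)
theta = 31 deg = 0.5411 rad
cos(theta) = 0.8572
F_eff = 1939 * 0.8572
F_eff = 1662.0474


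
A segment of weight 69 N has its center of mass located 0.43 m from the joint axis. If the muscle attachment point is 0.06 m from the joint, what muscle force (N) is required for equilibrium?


F_muscle = W * d_load / d_muscle
F_muscle = 69 * 0.43 / 0.06
Numerator = 29.6700
F_muscle = 494.5000


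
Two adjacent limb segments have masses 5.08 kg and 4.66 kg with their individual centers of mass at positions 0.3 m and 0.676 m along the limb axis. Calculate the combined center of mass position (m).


COM = (m1*x1 + m2*x2) / (m1 + m2)
COM = (5.08*0.3 + 4.66*0.676) / (5.08 + 4.66)
Numerator = 4.6742
Denominator = 9.7400
COM = 0.4799


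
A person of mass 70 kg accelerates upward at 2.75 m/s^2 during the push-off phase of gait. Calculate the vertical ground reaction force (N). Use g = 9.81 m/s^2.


GRF = m * (g + a)
GRF = 70 * (9.81 + 2.75)
GRF = 70 * 12.5600
GRF = 879.2000


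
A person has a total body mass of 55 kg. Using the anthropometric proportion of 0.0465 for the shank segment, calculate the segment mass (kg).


m_segment = body_mass * fraction
m_segment = 55 * 0.0465
m_segment = 2.5575


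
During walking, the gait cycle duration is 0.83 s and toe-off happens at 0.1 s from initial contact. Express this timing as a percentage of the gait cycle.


pct = (event_time / cycle_time) * 100
pct = (0.1 / 0.83) * 100
ratio = 0.1205
pct = 12.0482


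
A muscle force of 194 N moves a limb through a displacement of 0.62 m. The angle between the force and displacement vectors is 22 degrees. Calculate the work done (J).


W = F * d * cos(theta)
theta = 22 deg = 0.3840 rad
cos(theta) = 0.9272
W = 194 * 0.62 * 0.9272
W = 111.5217


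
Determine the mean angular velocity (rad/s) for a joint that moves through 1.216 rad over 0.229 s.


omega = delta_theta / delta_t
omega = 1.216 / 0.229
omega = 5.3100


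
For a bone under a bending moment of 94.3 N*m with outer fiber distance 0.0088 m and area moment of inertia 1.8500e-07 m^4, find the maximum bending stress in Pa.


sigma = M * c / I
sigma = 94.3 * 0.0088 / 1.8500e-07
M * c = 0.8298
sigma = 4.4856e+06


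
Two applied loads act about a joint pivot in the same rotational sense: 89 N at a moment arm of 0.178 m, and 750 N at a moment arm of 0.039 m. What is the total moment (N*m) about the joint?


M = F1 * d1 + F2 * d2
M = 89 * 0.178 + 750 * 0.039
M = 15.8420 + 29.2500
M = 45.0920


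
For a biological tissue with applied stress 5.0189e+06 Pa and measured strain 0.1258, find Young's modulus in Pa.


E = stress / strain
E = 5.0189e+06 / 0.1258
E = 3.9896e+07


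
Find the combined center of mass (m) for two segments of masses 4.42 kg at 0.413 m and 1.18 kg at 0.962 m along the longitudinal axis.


COM = (m1*x1 + m2*x2) / (m1 + m2)
COM = (4.42*0.413 + 1.18*0.962) / (4.42 + 1.18)
Numerator = 2.9606
Denominator = 5.6000
COM = 0.5287


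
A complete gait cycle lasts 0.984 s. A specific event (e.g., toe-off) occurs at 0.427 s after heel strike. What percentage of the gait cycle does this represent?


pct = (event_time / cycle_time) * 100
pct = (0.427 / 0.984) * 100
ratio = 0.4339
pct = 43.3943


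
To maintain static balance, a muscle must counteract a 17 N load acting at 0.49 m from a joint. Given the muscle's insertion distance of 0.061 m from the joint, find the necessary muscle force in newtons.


F_muscle = W * d_load / d_muscle
F_muscle = 17 * 0.49 / 0.061
Numerator = 8.3300
F_muscle = 136.5574


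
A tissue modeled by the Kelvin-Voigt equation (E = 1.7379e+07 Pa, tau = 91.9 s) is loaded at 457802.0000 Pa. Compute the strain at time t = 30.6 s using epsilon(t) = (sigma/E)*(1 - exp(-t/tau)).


epsilon(t) = (sigma/E) * (1 - exp(-t/tau))
sigma/E = 457802.0000 / 1.7379e+07 = 0.0263
exp(-t/tau) = exp(-30.6 / 91.9) = 0.7168
epsilon = 0.0263 * (1 - 0.7168)
epsilon = 0.0075


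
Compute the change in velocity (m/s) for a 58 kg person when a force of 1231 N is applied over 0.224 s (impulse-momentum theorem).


J = F * dt = 1231 * 0.224 = 275.7440 N*s
delta_v = J / m
delta_v = 275.7440 / 58
delta_v = 4.7542


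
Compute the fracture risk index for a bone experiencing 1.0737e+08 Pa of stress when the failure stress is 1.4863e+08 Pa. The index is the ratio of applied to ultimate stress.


FRI = applied / ultimate
FRI = 1.0737e+08 / 1.4863e+08
FRI = 0.7224


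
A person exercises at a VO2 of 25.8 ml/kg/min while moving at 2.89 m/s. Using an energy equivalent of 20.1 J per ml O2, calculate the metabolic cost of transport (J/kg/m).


Power per kg = VO2 * 20.1 / 60
Power per kg = 25.8 * 20.1 / 60 = 8.6430 W/kg
Cost = power_per_kg / speed
Cost = 8.6430 / 2.89
Cost = 2.9907


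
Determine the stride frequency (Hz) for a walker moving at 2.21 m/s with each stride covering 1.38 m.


f = v / stride_length
f = 2.21 / 1.38
f = 1.6014


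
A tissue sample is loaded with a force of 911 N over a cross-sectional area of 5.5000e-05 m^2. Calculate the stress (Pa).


stress = F / A
stress = 911 / 5.5000e-05
stress = 1.6564e+07


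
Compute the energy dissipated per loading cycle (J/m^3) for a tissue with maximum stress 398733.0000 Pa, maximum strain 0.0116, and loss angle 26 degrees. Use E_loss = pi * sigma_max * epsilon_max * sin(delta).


E_loss = pi * sigma_max * epsilon_max * sin(delta)
delta = 26 deg = 0.4538 rad
sin(delta) = 0.4384
E_loss = pi * 398733.0000 * 0.0116 * 0.4384
E_loss = 6369.8910


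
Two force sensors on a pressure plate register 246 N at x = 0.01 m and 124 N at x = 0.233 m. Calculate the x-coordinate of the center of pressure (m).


COP_x = (F1*x1 + F2*x2) / (F1 + F2)
COP_x = (246*0.01 + 124*0.233) / (246 + 124)
Numerator = 31.3520
Denominator = 370
COP_x = 0.0847


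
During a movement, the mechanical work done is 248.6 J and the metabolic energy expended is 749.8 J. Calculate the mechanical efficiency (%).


eta = (W_mech / E_meta) * 100
eta = (248.6 / 749.8) * 100
ratio = 0.3316
eta = 33.1555


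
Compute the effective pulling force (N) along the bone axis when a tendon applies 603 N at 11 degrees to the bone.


F_eff = F_tendon * cos(theta)
theta = 11 deg = 0.1920 rad
cos(theta) = 0.9816
F_eff = 603 * 0.9816
F_eff = 591.9212


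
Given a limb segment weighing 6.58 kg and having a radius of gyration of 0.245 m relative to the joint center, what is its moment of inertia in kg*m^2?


I = m * k^2
I = 6.58 * 0.245^2
k^2 = 0.0600
I = 0.3950


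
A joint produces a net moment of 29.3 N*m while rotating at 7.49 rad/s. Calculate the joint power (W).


P = M * omega
P = 29.3 * 7.49
P = 219.4570


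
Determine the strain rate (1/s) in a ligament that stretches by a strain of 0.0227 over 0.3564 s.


strain_rate = delta_strain / delta_t
strain_rate = 0.0227 / 0.3564
strain_rate = 0.0637


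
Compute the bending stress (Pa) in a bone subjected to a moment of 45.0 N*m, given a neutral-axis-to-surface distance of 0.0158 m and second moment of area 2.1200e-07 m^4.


sigma = M * c / I
sigma = 45.0 * 0.0158 / 2.1200e-07
M * c = 0.7110
sigma = 3.3538e+06


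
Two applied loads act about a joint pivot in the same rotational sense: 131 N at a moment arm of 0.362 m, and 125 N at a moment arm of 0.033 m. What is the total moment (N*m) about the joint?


M = F1 * d1 + F2 * d2
M = 131 * 0.362 + 125 * 0.033
M = 47.4220 + 4.1250
M = 51.5470


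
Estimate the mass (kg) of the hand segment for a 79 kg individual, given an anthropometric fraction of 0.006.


m_segment = body_mass * fraction
m_segment = 79 * 0.006
m_segment = 0.4740


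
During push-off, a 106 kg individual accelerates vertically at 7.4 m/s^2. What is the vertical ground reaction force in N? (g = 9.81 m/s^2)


GRF = m * (g + a)
GRF = 106 * (9.81 + 7.4)
GRF = 106 * 17.2100
GRF = 1824.2600


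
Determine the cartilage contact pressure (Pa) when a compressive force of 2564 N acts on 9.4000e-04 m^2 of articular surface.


P = F / A
P = 2564 / 9.4000e-04
P = 2.7277e+06


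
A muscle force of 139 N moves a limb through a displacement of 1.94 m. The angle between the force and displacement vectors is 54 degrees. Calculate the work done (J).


W = F * d * cos(theta)
theta = 54 deg = 0.9425 rad
cos(theta) = 0.5878
W = 139 * 1.94 * 0.5878
W = 158.5022


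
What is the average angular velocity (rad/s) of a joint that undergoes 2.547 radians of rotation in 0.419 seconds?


omega = delta_theta / delta_t
omega = 2.547 / 0.419
omega = 6.0788


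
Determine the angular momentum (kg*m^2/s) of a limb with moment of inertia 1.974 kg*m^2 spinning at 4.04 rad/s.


L = I * omega
L = 1.974 * 4.04
L = 7.9750


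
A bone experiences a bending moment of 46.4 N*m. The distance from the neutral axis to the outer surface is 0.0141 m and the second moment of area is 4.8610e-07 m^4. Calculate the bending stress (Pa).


sigma = M * c / I
sigma = 46.4 * 0.0141 / 4.8610e-07
M * c = 0.6542
sigma = 1.3459e+06


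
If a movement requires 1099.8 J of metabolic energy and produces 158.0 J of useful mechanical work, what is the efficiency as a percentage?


eta = (W_mech / E_meta) * 100
eta = (158.0 / 1099.8) * 100
ratio = 0.1437
eta = 14.3662


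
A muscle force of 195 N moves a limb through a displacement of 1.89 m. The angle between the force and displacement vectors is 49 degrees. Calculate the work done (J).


W = F * d * cos(theta)
theta = 49 deg = 0.8552 rad
cos(theta) = 0.6561
W = 195 * 1.89 * 0.6561
W = 241.7906


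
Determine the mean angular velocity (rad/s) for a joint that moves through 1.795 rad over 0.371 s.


omega = delta_theta / delta_t
omega = 1.795 / 0.371
omega = 4.8383


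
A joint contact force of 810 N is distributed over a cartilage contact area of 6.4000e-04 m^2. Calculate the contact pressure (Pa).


P = F / A
P = 810 / 6.4000e-04
P = 1.2656e+06


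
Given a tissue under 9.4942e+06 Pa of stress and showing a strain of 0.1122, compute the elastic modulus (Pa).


E = stress / strain
E = 9.4942e+06 / 0.1122
E = 8.4619e+07


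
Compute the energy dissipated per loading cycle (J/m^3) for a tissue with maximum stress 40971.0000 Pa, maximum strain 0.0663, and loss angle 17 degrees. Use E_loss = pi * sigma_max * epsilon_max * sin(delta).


E_loss = pi * sigma_max * epsilon_max * sin(delta)
delta = 17 deg = 0.2967 rad
sin(delta) = 0.2924
E_loss = pi * 40971.0000 * 0.0663 * 0.2924
E_loss = 2495.0273


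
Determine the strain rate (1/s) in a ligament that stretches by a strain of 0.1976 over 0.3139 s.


strain_rate = delta_strain / delta_t
strain_rate = 0.1976 / 0.3139
strain_rate = 0.6295


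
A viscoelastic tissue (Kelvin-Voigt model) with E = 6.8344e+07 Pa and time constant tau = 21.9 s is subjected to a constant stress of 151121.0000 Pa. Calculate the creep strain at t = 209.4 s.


epsilon(t) = (sigma/E) * (1 - exp(-t/tau))
sigma/E = 151121.0000 / 6.8344e+07 = 0.0022
exp(-t/tau) = exp(-209.4 / 21.9) = 7.0377e-05
epsilon = 0.0022 * (1 - 7.0377e-05)
epsilon = 0.0022


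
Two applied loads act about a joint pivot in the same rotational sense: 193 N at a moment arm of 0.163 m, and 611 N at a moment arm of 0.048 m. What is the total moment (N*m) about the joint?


M = F1 * d1 + F2 * d2
M = 193 * 0.163 + 611 * 0.048
M = 31.4590 + 29.3280
M = 60.7870


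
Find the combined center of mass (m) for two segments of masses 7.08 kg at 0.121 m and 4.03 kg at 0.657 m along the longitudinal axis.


COM = (m1*x1 + m2*x2) / (m1 + m2)
COM = (7.08*0.121 + 4.03*0.657) / (7.08 + 4.03)
Numerator = 3.5044
Denominator = 11.1100
COM = 0.3154


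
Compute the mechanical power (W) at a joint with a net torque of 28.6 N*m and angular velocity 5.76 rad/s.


P = M * omega
P = 28.6 * 5.76
P = 164.7360


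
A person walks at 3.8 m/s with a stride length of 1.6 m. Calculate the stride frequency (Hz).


f = v / stride_length
f = 3.8 / 1.6
f = 2.3750


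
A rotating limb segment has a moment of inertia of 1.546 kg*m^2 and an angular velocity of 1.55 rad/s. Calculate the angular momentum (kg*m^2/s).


L = I * omega
L = 1.546 * 1.55
L = 2.3963


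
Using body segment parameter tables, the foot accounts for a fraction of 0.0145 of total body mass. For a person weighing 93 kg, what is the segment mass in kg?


m_segment = body_mass * fraction
m_segment = 93 * 0.0145
m_segment = 1.3485


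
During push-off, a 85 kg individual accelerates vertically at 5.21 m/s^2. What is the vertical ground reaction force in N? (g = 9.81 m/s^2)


GRF = m * (g + a)
GRF = 85 * (9.81 + 5.21)
GRF = 85 * 15.0200
GRF = 1276.7000


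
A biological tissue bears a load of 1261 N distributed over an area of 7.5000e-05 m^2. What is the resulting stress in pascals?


stress = F / A
stress = 1261 / 7.5000e-05
stress = 1.6813e+07


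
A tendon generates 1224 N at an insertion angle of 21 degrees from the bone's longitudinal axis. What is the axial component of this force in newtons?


F_eff = F_tendon * cos(theta)
theta = 21 deg = 0.3665 rad
cos(theta) = 0.9336
F_eff = 1224 * 0.9336
F_eff = 1142.7024
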